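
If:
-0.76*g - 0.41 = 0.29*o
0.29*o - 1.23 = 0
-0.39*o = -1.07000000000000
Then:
No Solution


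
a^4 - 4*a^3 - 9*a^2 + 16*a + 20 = (a - 5)*(a - 2)*(a + 1)*(a + 2)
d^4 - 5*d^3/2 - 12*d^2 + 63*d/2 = d*(d - 3)^2*(d + 7/2)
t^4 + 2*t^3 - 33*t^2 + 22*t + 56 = (t - 4)*(t - 2)*(t + 1)*(t + 7)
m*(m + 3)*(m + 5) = m^3 + 8*m^2 + 15*m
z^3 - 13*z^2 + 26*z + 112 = (z - 8)*(z - 7)*(z + 2)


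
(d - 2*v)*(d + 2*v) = d^2 - 4*v^2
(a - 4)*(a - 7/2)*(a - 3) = a^3 - 21*a^2/2 + 73*a/2 - 42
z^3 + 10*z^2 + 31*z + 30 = (z + 2)*(z + 3)*(z + 5)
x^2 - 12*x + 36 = (x - 6)^2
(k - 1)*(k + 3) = k^2 + 2*k - 3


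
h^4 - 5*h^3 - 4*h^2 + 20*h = h*(h - 5)*(h - 2)*(h + 2)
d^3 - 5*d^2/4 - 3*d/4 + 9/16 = (d - 3/2)*(d - 1/2)*(d + 3/4)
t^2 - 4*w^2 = (t - 2*w)*(t + 2*w)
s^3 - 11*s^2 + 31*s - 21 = (s - 7)*(s - 3)*(s - 1)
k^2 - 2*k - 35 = (k - 7)*(k + 5)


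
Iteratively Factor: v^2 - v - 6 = (v + 2)*(v - 3)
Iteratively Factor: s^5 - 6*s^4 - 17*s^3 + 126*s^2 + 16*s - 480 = (s - 4)*(s^4 - 2*s^3 - 25*s^2 + 26*s + 120) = (s - 4)*(s + 4)*(s^3 - 6*s^2 - s + 30) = (s - 5)*(s - 4)*(s + 4)*(s^2 - s - 6) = (s - 5)*(s - 4)*(s + 2)*(s + 4)*(s - 3)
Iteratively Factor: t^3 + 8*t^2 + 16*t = (t)*(t^2 + 8*t + 16) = t*(t + 4)*(t + 4)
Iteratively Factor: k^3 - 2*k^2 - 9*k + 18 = (k + 3)*(k^2 - 5*k + 6) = (k - 2)*(k + 3)*(k - 3)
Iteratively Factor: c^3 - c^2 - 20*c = (c)*(c^2 - c - 20) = c*(c - 5)*(c + 4)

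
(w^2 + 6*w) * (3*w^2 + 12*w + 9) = 3*w^4 + 30*w^3 + 81*w^2 + 54*w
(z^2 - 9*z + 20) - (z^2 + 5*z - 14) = 34 - 14*z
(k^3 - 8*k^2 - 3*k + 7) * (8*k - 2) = 8*k^4 - 66*k^3 - 8*k^2 + 62*k - 14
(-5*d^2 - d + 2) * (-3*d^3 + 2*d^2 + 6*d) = 15*d^5 - 7*d^4 - 38*d^3 - 2*d^2 + 12*d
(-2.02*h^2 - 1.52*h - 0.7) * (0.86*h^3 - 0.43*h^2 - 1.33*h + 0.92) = -1.7372*h^5 - 0.4386*h^4 + 2.7382*h^3 + 0.4642*h^2 - 0.4674*h - 0.644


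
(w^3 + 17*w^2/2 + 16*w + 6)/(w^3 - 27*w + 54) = (w^2 + 5*w/2 + 1)/(w^2 - 6*w + 9)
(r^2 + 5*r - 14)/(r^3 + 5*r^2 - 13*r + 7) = (r - 2)/(r^2 - 2*r + 1)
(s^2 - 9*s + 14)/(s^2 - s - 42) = (s - 2)/(s + 6)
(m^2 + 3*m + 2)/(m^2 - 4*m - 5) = (m + 2)/(m - 5)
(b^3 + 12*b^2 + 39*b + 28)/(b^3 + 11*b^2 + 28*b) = (b + 1)/b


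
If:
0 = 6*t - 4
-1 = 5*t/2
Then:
No Solution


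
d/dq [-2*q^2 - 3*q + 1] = -4*q - 3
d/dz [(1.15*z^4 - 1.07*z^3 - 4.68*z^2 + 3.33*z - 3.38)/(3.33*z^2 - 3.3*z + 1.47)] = (7.659*z^5 - 14.9481*z^4 + 13.824*z^3 - 0.363599999999998*z^2 + 8.7516*z - 6.2589)/(11.0889*z^4 - 21.978*z^3 + 20.6802*z^2 - 9.702*z + 2.1609)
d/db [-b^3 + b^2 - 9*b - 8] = -3*b^2 + 2*b - 9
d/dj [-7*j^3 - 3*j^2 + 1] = 3*j*(-7*j - 2)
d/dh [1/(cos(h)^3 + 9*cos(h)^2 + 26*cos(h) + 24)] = (3*cos(h)^2 + 18*cos(h) + 26)*sin(h)/(cos(h)^3 + 9*cos(h)^2 + 26*cos(h) + 24)^2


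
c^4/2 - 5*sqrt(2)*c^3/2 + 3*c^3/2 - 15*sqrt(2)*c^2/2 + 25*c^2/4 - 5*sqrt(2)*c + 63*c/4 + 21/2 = (c/2 + 1/2)*(c + 2)*(c - 7*sqrt(2)/2)*(c - 3*sqrt(2)/2)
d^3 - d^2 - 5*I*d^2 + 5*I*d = d*(d - 1)*(d - 5*I)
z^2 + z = z*(z + 1)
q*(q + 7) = q^2 + 7*q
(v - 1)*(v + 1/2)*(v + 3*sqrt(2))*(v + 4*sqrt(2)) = v^4 - v^3/2 + 7*sqrt(2)*v^3 - 7*sqrt(2)*v^2/2 + 47*v^2/2 - 12*v - 7*sqrt(2)*v/2 - 12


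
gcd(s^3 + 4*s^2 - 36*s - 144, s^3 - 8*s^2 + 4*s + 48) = s - 6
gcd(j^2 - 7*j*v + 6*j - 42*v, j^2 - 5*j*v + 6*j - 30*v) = j + 6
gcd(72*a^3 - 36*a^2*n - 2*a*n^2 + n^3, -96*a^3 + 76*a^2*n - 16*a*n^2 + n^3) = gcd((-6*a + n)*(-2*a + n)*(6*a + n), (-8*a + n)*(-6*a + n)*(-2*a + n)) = 12*a^2 - 8*a*n + n^2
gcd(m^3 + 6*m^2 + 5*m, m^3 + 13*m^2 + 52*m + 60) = m + 5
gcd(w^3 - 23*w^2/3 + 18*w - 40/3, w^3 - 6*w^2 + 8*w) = w^2 - 6*w + 8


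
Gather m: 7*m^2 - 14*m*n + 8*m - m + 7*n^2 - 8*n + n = 7*m^2 + m*(7 - 14*n) + 7*n^2 - 7*n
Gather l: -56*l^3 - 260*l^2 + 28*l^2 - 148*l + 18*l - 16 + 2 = -56*l^3 - 232*l^2 - 130*l - 14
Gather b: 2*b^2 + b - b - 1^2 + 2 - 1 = 2*b^2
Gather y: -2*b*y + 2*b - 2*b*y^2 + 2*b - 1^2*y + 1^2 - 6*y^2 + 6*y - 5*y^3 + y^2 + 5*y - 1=4*b - 5*y^3 + y^2*(-2*b - 5) + y*(10 - 2*b)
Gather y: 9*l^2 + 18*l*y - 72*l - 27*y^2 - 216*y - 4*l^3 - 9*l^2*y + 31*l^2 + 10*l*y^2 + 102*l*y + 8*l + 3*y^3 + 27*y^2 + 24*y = -4*l^3 + 40*l^2 + 10*l*y^2 - 64*l + 3*y^3 + y*(-9*l^2 + 120*l - 192)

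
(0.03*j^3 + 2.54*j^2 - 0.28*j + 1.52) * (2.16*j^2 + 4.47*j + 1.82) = 0.0648*j^5 + 5.6205*j^4 + 10.8036*j^3 + 6.6544*j^2 + 6.2848*j + 2.7664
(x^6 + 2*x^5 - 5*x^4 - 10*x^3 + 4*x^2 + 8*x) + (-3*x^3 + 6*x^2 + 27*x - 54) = x^6 + 2*x^5 - 5*x^4 - 13*x^3 + 10*x^2 + 35*x - 54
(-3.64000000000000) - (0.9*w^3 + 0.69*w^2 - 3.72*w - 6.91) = -0.9*w^3 - 0.69*w^2 + 3.72*w + 3.27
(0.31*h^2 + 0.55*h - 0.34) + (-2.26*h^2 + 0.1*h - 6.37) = -1.95*h^2 + 0.65*h - 6.71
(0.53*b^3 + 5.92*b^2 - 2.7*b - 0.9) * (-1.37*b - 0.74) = -0.7261*b^4 - 8.5026*b^3 - 0.681799999999999*b^2 + 3.231*b + 0.666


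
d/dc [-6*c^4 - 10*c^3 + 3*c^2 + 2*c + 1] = -24*c^3 - 30*c^2 + 6*c + 2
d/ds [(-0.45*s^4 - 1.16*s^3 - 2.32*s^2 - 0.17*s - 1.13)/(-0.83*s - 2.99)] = (1.1205*s^4 + 7.3076*s^3 + 12.3308*s^2 + 13.8736*s - 0.4296)/(0.6889*s^2 + 4.9634*s + 8.9401)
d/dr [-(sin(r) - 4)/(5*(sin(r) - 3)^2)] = (sin(r) - 5)*cos(r)/(5*(sin(r) - 3)^3)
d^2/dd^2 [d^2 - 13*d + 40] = 2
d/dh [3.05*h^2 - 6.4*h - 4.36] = 6.1*h - 6.4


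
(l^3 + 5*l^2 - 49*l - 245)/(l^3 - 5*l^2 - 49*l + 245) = (l + 5)/(l - 5)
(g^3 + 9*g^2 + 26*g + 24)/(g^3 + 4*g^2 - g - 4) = (g^2 + 5*g + 6)/(g^2 - 1)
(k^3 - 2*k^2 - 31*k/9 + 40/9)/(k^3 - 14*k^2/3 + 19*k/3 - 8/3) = (k + 5/3)/(k - 1)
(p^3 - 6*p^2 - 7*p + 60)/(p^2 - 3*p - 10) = (p^2 - p - 12)/(p + 2)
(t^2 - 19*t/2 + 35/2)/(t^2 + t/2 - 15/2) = (t - 7)/(t + 3)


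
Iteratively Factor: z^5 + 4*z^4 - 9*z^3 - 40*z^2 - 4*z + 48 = (z + 2)*(z^4 + 2*z^3 - 13*z^2 - 14*z + 24) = (z - 3)*(z + 2)*(z^3 + 5*z^2 + 2*z - 8) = (z - 3)*(z + 2)*(z + 4)*(z^2 + z - 2) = (z - 3)*(z - 1)*(z + 2)*(z + 4)*(z + 2)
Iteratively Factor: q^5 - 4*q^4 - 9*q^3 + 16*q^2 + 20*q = (q - 2)*(q^4 - 2*q^3 - 13*q^2 - 10*q) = (q - 2)*(q + 2)*(q^3 - 4*q^2 - 5*q) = (q - 5)*(q - 2)*(q + 2)*(q^2 + q) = (q - 5)*(q - 2)*(q + 1)*(q + 2)*(q)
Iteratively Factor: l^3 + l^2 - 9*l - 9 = (l + 3)*(l^2 - 2*l - 3) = (l + 1)*(l + 3)*(l - 3)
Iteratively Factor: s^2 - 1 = (s - 1)*(s + 1)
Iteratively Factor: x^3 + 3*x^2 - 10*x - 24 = (x + 2)*(x^2 + x - 12) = (x - 3)*(x + 2)*(x + 4)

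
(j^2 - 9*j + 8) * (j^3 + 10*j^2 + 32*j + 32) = j^5 + j^4 - 50*j^3 - 176*j^2 - 32*j + 256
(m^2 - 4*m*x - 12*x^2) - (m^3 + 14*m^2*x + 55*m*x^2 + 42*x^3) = -m^3 - 14*m^2*x + m^2 - 55*m*x^2 - 4*m*x - 42*x^3 - 12*x^2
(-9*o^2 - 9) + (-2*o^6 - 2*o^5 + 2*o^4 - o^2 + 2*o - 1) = -2*o^6 - 2*o^5 + 2*o^4 - 10*o^2 + 2*o - 10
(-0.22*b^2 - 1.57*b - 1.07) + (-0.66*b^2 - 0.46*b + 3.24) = -0.88*b^2 - 2.03*b + 2.17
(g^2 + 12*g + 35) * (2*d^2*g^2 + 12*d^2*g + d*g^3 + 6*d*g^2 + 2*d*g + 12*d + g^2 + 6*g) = 2*d^2*g^4 + 36*d^2*g^3 + 214*d^2*g^2 + 420*d^2*g + d*g^5 + 18*d*g^4 + 109*d*g^3 + 246*d*g^2 + 214*d*g + 420*d + g^4 + 18*g^3 + 107*g^2 + 210*g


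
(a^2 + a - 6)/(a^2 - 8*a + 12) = (a + 3)/(a - 6)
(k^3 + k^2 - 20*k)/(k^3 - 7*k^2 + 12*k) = (k + 5)/(k - 3)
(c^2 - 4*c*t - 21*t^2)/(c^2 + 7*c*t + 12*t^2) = (c - 7*t)/(c + 4*t)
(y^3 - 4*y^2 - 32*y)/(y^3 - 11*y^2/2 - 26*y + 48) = 2*y/(2*y - 3)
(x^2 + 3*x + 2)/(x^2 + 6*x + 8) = (x + 1)/(x + 4)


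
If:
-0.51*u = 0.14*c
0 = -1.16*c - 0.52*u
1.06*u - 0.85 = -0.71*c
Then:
No Solution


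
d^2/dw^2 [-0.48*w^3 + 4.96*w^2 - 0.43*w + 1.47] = 9.92 - 2.88*w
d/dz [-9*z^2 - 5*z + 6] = -18*z - 5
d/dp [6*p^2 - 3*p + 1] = 12*p - 3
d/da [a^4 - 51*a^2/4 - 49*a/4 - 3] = 4*a^3 - 51*a/2 - 49/4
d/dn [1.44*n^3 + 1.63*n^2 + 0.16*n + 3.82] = 4.32*n^2 + 3.26*n + 0.16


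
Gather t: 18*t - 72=18*t - 72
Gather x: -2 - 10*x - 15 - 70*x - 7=-80*x - 24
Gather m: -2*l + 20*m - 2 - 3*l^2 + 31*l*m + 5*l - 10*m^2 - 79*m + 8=-3*l^2 + 3*l - 10*m^2 + m*(31*l - 59) + 6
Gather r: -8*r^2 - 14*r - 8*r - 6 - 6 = -8*r^2 - 22*r - 12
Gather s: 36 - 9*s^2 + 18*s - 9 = -9*s^2 + 18*s + 27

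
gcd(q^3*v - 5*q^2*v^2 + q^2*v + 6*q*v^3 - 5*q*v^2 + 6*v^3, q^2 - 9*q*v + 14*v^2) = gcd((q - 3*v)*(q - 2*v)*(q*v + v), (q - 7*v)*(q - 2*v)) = q - 2*v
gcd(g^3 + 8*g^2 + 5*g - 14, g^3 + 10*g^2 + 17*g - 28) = g^2 + 6*g - 7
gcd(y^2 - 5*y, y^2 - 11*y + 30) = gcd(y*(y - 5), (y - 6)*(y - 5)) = y - 5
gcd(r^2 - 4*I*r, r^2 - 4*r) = r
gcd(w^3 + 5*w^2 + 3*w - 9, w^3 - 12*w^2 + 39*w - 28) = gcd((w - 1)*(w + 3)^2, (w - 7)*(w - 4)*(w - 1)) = w - 1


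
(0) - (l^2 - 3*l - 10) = -l^2 + 3*l + 10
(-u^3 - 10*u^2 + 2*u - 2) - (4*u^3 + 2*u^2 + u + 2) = -5*u^3 - 12*u^2 + u - 4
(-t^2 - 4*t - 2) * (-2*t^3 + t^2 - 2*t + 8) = 2*t^5 + 7*t^4 + 2*t^3 - 2*t^2 - 28*t - 16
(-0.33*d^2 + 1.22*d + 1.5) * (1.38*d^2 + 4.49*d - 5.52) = -0.4554*d^4 + 0.2019*d^3 + 9.3694*d^2 + 0.000600000000001266*d - 8.28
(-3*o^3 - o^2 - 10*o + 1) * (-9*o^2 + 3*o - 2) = 27*o^5 + 93*o^3 - 37*o^2 + 23*o - 2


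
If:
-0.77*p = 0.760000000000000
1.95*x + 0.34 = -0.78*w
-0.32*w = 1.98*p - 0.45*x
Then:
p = -0.99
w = 3.75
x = -1.68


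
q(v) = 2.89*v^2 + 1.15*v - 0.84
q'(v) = 5.78*v + 1.15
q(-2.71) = 17.27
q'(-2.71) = -14.51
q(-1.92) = 7.61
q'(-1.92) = -9.95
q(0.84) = 2.17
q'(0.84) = 6.01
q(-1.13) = 1.55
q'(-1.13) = -5.38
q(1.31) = 5.63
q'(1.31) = 8.72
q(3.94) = 48.55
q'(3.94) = 23.92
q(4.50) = 62.86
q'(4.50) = 27.16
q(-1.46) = 3.64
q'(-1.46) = -7.29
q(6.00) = 110.10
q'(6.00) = 35.83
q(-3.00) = 21.72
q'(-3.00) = -16.19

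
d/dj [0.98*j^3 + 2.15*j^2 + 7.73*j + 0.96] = 2.94*j^2 + 4.3*j + 7.73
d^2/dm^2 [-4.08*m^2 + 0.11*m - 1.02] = -8.16000000000000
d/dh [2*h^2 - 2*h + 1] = 4*h - 2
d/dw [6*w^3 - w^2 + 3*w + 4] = 18*w^2 - 2*w + 3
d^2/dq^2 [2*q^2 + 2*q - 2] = 4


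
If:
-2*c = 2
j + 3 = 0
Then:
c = -1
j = -3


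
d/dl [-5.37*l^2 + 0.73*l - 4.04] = 0.73 - 10.74*l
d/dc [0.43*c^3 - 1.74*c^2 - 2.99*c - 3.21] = 1.29*c^2 - 3.48*c - 2.99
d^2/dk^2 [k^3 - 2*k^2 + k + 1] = 6*k - 4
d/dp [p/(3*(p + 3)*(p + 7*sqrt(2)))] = -p^2/(3*(p + 3)^2*(p + 7*sqrt(2))^2) + 7*sqrt(2)/((p + 3)^2*(p + 7*sqrt(2))^2)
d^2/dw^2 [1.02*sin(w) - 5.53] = -1.02*sin(w)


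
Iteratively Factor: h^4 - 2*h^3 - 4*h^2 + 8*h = (h - 2)*(h^3 - 4*h) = h*(h - 2)*(h^2 - 4) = h*(h - 2)^2*(h + 2)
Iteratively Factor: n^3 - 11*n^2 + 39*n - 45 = (n - 3)*(n^2 - 8*n + 15) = (n - 5)*(n - 3)*(n - 3)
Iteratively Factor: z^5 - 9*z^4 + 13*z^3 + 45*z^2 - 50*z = (z - 5)*(z^4 - 4*z^3 - 7*z^2 + 10*z) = (z - 5)^2*(z^3 + z^2 - 2*z) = (z - 5)^2*(z - 1)*(z^2 + 2*z) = z*(z - 5)^2*(z - 1)*(z + 2)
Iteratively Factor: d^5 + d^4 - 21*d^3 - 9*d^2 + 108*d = (d - 3)*(d^4 + 4*d^3 - 9*d^2 - 36*d) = (d - 3)*(d + 3)*(d^3 + d^2 - 12*d) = (d - 3)^2*(d + 3)*(d^2 + 4*d) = d*(d - 3)^2*(d + 3)*(d + 4)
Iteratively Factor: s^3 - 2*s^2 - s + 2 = (s - 2)*(s^2 - 1) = (s - 2)*(s + 1)*(s - 1)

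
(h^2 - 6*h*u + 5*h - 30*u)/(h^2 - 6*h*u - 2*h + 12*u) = (h + 5)/(h - 2)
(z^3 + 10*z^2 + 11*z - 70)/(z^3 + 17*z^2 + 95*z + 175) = (z - 2)/(z + 5)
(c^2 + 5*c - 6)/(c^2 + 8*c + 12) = (c - 1)/(c + 2)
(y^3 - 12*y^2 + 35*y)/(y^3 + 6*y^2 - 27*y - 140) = y*(y - 7)/(y^2 + 11*y + 28)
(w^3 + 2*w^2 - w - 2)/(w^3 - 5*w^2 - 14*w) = (w^2 - 1)/(w*(w - 7))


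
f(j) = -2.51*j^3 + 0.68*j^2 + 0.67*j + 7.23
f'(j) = -7.53*j^2 + 1.36*j + 0.67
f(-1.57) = 17.57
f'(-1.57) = -20.03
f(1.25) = 4.23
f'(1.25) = -9.40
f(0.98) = 6.18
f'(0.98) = -5.23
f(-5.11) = 356.48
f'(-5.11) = -202.90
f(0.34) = 7.44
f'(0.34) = 0.26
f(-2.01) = 29.01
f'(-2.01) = -32.49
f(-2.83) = 67.67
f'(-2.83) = -63.49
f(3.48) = -87.99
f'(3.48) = -85.79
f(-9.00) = 1886.07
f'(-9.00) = -621.50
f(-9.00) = 1886.07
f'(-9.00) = -621.50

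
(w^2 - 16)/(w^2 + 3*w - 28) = (w + 4)/(w + 7)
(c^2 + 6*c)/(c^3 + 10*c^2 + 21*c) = (c + 6)/(c^2 + 10*c + 21)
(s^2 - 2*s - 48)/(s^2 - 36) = (s - 8)/(s - 6)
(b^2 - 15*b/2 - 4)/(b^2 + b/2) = (b - 8)/b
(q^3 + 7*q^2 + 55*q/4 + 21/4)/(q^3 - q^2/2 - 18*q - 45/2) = (4*q^2 + 16*q + 7)/(2*(2*q^2 - 7*q - 15))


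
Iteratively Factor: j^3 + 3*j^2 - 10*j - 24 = (j + 4)*(j^2 - j - 6) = (j + 2)*(j + 4)*(j - 3)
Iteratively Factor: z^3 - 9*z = (z)*(z^2 - 9) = z*(z + 3)*(z - 3)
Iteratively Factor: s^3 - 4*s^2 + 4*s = (s)*(s^2 - 4*s + 4) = s*(s - 2)*(s - 2)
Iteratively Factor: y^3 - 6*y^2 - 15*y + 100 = (y - 5)*(y^2 - y - 20) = (y - 5)*(y + 4)*(y - 5)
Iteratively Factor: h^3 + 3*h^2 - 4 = (h + 2)*(h^2 + h - 2) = (h + 2)^2*(h - 1)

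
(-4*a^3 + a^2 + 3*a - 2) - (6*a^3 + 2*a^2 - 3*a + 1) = -10*a^3 - a^2 + 6*a - 3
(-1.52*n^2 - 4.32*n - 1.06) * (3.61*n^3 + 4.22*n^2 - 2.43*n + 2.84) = -5.4872*n^5 - 22.0096*n^4 - 18.3634*n^3 + 1.7076*n^2 - 9.693*n - 3.0104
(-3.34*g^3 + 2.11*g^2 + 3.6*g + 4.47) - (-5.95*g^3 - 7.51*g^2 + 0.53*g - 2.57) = 2.61*g^3 + 9.62*g^2 + 3.07*g + 7.04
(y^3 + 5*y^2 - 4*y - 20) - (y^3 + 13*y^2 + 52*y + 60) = -8*y^2 - 56*y - 80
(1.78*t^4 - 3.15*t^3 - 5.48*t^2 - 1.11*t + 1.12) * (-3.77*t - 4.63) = -6.7106*t^5 + 3.6341*t^4 + 35.2441*t^3 + 29.5571*t^2 + 0.9169*t - 5.1856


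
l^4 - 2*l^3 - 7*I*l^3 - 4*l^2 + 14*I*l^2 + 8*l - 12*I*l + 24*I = (l - 2)*(l - 6*I)*(l - 2*I)*(l + I)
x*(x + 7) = x^2 + 7*x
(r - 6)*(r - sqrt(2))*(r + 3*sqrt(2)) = r^3 - 6*r^2 + 2*sqrt(2)*r^2 - 12*sqrt(2)*r - 6*r + 36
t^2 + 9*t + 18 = (t + 3)*(t + 6)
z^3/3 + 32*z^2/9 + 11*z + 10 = (z/3 + 1)*(z + 5/3)*(z + 6)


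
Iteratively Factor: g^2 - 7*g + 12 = (g - 3)*(g - 4)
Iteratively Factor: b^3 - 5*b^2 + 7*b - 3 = (b - 1)*(b^2 - 4*b + 3) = (b - 3)*(b - 1)*(b - 1)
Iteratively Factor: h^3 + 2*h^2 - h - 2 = (h + 2)*(h^2 - 1) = (h + 1)*(h + 2)*(h - 1)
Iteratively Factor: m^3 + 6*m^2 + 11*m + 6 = (m + 1)*(m^2 + 5*m + 6) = (m + 1)*(m + 3)*(m + 2)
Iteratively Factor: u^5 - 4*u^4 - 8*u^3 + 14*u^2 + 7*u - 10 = (u + 1)*(u^4 - 5*u^3 - 3*u^2 + 17*u - 10) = (u - 1)*(u + 1)*(u^3 - 4*u^2 - 7*u + 10) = (u - 5)*(u - 1)*(u + 1)*(u^2 + u - 2) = (u - 5)*(u - 1)^2*(u + 1)*(u + 2)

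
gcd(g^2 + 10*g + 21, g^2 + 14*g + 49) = g + 7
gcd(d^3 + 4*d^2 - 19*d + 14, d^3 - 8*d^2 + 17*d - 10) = d^2 - 3*d + 2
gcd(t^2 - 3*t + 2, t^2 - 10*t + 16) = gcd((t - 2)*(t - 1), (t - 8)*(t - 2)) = t - 2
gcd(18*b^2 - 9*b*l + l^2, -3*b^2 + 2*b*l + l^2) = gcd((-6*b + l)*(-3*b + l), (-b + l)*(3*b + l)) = 1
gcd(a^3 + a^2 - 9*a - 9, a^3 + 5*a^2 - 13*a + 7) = 1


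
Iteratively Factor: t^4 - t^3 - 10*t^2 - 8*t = (t)*(t^3 - t^2 - 10*t - 8) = t*(t + 1)*(t^2 - 2*t - 8) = t*(t + 1)*(t + 2)*(t - 4)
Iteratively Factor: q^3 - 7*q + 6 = (q - 1)*(q^2 + q - 6) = (q - 2)*(q - 1)*(q + 3)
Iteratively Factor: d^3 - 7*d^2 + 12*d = (d - 4)*(d^2 - 3*d) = d*(d - 4)*(d - 3)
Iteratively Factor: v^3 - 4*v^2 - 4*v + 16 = (v - 2)*(v^2 - 2*v - 8) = (v - 2)*(v + 2)*(v - 4)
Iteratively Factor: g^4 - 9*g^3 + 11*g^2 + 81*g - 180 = (g - 3)*(g^3 - 6*g^2 - 7*g + 60) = (g - 3)*(g + 3)*(g^2 - 9*g + 20) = (g - 5)*(g - 3)*(g + 3)*(g - 4)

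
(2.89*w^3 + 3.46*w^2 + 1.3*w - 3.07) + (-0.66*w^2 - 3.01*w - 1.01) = 2.89*w^3 + 2.8*w^2 - 1.71*w - 4.08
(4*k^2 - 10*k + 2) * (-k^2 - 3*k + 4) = -4*k^4 - 2*k^3 + 44*k^2 - 46*k + 8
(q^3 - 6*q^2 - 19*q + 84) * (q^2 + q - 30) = q^5 - 5*q^4 - 55*q^3 + 245*q^2 + 654*q - 2520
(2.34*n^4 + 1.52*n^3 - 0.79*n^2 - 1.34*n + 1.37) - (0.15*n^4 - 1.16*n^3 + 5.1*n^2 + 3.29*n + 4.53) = 2.19*n^4 + 2.68*n^3 - 5.89*n^2 - 4.63*n - 3.16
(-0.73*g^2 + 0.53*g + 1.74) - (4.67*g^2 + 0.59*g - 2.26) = -5.4*g^2 - 0.0599999999999999*g + 4.0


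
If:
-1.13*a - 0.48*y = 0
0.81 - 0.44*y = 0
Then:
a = -0.78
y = 1.84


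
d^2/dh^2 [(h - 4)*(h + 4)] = 2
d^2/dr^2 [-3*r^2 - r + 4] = -6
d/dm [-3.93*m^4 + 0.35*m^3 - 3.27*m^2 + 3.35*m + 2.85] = -15.72*m^3 + 1.05*m^2 - 6.54*m + 3.35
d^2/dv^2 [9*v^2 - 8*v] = 18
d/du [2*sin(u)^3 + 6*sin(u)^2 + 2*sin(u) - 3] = 2*(3*sin(u)^2 + 6*sin(u) + 1)*cos(u)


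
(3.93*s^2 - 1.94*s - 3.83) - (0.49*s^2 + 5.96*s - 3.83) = 3.44*s^2 - 7.9*s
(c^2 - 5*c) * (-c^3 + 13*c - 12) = -c^5 + 5*c^4 + 13*c^3 - 77*c^2 + 60*c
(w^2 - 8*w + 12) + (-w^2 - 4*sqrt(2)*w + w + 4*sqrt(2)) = -7*w - 4*sqrt(2)*w + 4*sqrt(2) + 12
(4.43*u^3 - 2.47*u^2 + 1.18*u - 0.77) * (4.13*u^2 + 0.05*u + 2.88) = 18.2959*u^5 - 9.9796*u^4 + 17.5083*u^3 - 10.2347*u^2 + 3.3599*u - 2.2176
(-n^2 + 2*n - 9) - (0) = -n^2 + 2*n - 9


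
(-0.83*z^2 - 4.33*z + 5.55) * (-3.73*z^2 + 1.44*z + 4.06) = 3.0959*z^4 + 14.9557*z^3 - 30.3065*z^2 - 9.5878*z + 22.533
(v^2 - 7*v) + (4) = v^2 - 7*v + 4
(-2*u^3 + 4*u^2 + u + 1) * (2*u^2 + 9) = -4*u^5 + 8*u^4 - 16*u^3 + 38*u^2 + 9*u + 9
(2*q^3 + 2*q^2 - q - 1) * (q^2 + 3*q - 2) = 2*q^5 + 8*q^4 + q^3 - 8*q^2 - q + 2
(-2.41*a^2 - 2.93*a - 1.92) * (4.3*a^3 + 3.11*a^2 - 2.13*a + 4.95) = -10.363*a^5 - 20.0941*a^4 - 12.235*a^3 - 11.6598*a^2 - 10.4139*a - 9.504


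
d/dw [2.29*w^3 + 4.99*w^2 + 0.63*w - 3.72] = 6.87*w^2 + 9.98*w + 0.63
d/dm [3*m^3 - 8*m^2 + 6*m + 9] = 9*m^2 - 16*m + 6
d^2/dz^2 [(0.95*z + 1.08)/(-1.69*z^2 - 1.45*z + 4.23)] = (-(0.95*z + 1.08)*(3.38*z + 1.45)*(6.76*z + 2.9) + (9.633*z + 6.4054)*(1.69*z^2 + 1.45*z - 4.23))/(1.69*z^2 + 1.45*z - 4.23)^3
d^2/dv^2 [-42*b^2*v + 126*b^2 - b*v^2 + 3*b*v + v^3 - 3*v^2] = -2*b + 6*v - 6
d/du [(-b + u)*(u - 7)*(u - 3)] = -2*b*u + 10*b + 3*u^2 - 20*u + 21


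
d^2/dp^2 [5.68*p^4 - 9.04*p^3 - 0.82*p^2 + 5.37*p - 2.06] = 68.16*p^2 - 54.24*p - 1.64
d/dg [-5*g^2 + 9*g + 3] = 9 - 10*g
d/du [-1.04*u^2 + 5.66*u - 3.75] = 5.66 - 2.08*u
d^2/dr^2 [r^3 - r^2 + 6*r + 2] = 6*r - 2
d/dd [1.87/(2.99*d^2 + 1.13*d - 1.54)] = (-11.1826*d - 2.1131)/(2.99*d^2 + 1.13*d - 1.54)^2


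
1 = 1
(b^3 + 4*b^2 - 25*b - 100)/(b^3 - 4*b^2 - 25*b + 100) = (b + 4)/(b - 4)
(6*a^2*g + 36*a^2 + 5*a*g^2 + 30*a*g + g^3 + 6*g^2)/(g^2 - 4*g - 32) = (6*a^2*g + 36*a^2 + 5*a*g^2 + 30*a*g + g^3 + 6*g^2)/(g^2 - 4*g - 32)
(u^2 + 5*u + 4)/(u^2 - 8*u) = (u^2 + 5*u + 4)/(u*(u - 8))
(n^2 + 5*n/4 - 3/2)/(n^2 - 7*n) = (4*n^2 + 5*n - 6)/(4*n*(n - 7))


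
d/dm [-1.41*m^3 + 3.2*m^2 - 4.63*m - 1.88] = -4.23*m^2 + 6.4*m - 4.63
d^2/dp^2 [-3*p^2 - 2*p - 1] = -6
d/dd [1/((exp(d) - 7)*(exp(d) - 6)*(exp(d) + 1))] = -((exp(d) - 7)*(exp(d) - 6) + (exp(d) - 7)*(exp(d) + 1) + (exp(d) - 6)*(exp(d) + 1))/(4*(exp(d) - 7)^2*(exp(d) - 6)^2*cosh(d/2)^2)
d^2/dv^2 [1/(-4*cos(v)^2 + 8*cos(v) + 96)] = (-8*sin(v)^4 + 204*sin(v)^2 + 81*cos(v) + 3*cos(3*v) - 84)/(8*(sin(v)^2 + 2*cos(v) + 23)^3)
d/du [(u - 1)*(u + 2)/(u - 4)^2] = -9*u/(u^3 - 12*u^2 + 48*u - 64)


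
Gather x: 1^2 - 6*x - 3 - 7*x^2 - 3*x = -7*x^2 - 9*x - 2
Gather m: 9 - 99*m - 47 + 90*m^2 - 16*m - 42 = 90*m^2 - 115*m - 80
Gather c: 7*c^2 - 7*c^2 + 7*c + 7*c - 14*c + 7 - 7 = 0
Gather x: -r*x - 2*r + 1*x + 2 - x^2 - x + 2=-r*x - 2*r - x^2 + 4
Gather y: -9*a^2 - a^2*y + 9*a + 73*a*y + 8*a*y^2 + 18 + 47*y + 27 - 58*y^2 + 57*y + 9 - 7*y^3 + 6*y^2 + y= -9*a^2 + 9*a - 7*y^3 + y^2*(8*a - 52) + y*(-a^2 + 73*a + 105) + 54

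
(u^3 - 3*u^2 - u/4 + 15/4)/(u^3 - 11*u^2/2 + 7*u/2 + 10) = (u - 3/2)/(u - 4)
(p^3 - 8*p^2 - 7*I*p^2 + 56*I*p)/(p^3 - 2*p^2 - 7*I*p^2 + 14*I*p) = (p - 8)/(p - 2)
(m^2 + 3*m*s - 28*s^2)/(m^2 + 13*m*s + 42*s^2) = (m - 4*s)/(m + 6*s)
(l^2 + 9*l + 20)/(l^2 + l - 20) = (l + 4)/(l - 4)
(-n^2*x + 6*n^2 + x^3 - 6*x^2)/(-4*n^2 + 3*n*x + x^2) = (n*x - 6*n + x^2 - 6*x)/(4*n + x)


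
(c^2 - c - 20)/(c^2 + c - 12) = (c - 5)/(c - 3)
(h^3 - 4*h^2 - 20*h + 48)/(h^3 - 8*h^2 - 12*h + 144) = (h - 2)/(h - 6)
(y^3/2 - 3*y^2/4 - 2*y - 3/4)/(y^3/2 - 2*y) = (2*y^3 - 3*y^2 - 8*y - 3)/(2*y*(y^2 - 4))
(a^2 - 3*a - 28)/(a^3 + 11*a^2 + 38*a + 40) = (a - 7)/(a^2 + 7*a + 10)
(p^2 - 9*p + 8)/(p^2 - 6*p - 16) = (p - 1)/(p + 2)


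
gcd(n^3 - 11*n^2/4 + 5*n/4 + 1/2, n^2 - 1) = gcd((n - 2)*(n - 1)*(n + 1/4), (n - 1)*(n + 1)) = n - 1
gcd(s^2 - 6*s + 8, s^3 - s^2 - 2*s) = s - 2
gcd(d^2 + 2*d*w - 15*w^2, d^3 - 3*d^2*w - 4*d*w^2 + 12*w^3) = -d + 3*w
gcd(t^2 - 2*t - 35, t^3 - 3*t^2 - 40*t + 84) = t - 7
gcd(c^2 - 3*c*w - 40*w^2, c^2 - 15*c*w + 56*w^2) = -c + 8*w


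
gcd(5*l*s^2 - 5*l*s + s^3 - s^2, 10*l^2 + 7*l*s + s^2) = 5*l + s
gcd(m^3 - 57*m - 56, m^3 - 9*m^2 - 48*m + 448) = m^2 - m - 56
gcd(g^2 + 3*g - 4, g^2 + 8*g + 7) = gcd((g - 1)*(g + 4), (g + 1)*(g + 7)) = 1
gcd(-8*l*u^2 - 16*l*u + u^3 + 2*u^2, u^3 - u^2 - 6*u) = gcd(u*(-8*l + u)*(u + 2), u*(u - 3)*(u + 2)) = u^2 + 2*u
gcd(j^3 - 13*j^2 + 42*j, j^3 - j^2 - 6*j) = j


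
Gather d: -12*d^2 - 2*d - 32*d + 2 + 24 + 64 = -12*d^2 - 34*d + 90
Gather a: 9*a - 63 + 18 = 9*a - 45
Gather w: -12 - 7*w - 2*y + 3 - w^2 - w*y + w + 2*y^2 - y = -w^2 + w*(-y - 6) + 2*y^2 - 3*y - 9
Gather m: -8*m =-8*m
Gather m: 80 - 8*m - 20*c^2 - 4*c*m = -20*c^2 + m*(-4*c - 8) + 80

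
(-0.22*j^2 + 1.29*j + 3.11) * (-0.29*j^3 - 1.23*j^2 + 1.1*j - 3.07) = 0.0638*j^5 - 0.1035*j^4 - 2.7306*j^3 - 1.7309*j^2 - 0.539299999999999*j - 9.5477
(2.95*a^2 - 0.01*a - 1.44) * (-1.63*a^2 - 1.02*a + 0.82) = -4.8085*a^4 - 2.9927*a^3 + 4.7764*a^2 + 1.4606*a - 1.1808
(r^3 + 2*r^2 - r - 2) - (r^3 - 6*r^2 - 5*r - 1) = 8*r^2 + 4*r - 1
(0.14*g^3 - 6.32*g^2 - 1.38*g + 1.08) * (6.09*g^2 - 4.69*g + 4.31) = 0.8526*g^5 - 39.1454*g^4 + 21.84*g^3 - 14.1898*g^2 - 11.013*g + 4.6548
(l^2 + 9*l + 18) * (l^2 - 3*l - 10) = l^4 + 6*l^3 - 19*l^2 - 144*l - 180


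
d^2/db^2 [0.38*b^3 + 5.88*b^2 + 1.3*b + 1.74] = 2.28*b + 11.76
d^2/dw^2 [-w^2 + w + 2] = -2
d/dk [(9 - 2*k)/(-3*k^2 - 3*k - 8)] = (-6*k^2 + 54*k + 43)/(9*k^4 + 18*k^3 + 57*k^2 + 48*k + 64)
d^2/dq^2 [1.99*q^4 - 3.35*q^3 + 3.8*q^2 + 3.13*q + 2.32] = 23.88*q^2 - 20.1*q + 7.6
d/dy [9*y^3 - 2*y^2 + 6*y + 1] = 27*y^2 - 4*y + 6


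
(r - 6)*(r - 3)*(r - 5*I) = r^3 - 9*r^2 - 5*I*r^2 + 18*r + 45*I*r - 90*I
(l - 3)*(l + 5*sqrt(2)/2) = l^2 - 3*l + 5*sqrt(2)*l/2 - 15*sqrt(2)/2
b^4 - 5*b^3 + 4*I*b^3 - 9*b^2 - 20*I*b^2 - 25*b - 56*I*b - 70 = (b - 7)*(b + 2)*(b - I)*(b + 5*I)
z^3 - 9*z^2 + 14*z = z*(z - 7)*(z - 2)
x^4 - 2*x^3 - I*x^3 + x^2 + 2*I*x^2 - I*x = x*(x - 1)^2*(x - I)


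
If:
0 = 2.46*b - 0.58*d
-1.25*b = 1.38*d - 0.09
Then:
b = 0.01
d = 0.05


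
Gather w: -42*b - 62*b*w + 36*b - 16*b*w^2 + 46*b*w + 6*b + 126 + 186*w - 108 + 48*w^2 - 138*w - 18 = w^2*(48 - 16*b) + w*(48 - 16*b)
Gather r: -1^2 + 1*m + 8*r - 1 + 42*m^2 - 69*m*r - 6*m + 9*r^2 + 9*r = 42*m^2 - 5*m + 9*r^2 + r*(17 - 69*m) - 2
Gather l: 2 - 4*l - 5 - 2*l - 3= -6*l - 6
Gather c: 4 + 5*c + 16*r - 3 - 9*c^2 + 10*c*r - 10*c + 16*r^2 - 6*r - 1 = -9*c^2 + c*(10*r - 5) + 16*r^2 + 10*r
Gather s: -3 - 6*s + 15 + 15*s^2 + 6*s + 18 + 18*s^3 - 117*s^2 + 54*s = 18*s^3 - 102*s^2 + 54*s + 30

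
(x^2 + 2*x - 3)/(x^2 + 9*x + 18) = (x - 1)/(x + 6)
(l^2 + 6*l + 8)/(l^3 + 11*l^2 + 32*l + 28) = (l + 4)/(l^2 + 9*l + 14)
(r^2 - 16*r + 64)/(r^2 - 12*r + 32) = (r - 8)/(r - 4)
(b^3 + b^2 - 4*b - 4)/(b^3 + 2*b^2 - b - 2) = (b - 2)/(b - 1)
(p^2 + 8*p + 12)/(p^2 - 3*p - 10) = (p + 6)/(p - 5)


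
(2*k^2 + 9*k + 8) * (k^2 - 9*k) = 2*k^4 - 9*k^3 - 73*k^2 - 72*k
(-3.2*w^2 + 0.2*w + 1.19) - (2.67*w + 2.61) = -3.2*w^2 - 2.47*w - 1.42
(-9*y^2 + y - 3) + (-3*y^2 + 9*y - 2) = -12*y^2 + 10*y - 5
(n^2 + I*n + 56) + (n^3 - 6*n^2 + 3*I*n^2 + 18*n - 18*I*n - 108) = n^3 - 5*n^2 + 3*I*n^2 + 18*n - 17*I*n - 52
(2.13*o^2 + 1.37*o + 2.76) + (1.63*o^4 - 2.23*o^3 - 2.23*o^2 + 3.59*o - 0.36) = 1.63*o^4 - 2.23*o^3 - 0.1*o^2 + 4.96*o + 2.4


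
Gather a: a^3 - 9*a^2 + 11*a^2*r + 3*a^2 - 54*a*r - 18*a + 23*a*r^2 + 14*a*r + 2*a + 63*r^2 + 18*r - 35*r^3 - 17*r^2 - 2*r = a^3 + a^2*(11*r - 6) + a*(23*r^2 - 40*r - 16) - 35*r^3 + 46*r^2 + 16*r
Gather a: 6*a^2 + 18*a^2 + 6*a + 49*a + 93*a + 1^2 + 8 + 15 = 24*a^2 + 148*a + 24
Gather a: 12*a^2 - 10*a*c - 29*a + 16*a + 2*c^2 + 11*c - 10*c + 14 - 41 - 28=12*a^2 + a*(-10*c - 13) + 2*c^2 + c - 55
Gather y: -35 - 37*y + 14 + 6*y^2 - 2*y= 6*y^2 - 39*y - 21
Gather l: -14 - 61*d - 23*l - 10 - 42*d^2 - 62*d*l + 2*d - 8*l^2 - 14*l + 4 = -42*d^2 - 59*d - 8*l^2 + l*(-62*d - 37) - 20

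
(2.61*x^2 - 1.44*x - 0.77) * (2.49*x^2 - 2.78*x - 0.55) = 6.4989*x^4 - 10.8414*x^3 + 0.650399999999999*x^2 + 2.9326*x + 0.4235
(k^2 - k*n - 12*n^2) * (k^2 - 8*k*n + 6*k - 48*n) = k^4 - 9*k^3*n + 6*k^3 - 4*k^2*n^2 - 54*k^2*n + 96*k*n^3 - 24*k*n^2 + 576*n^3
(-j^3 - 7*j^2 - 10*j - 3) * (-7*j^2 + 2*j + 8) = 7*j^5 + 47*j^4 + 48*j^3 - 55*j^2 - 86*j - 24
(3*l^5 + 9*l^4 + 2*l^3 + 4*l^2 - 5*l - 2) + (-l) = 3*l^5 + 9*l^4 + 2*l^3 + 4*l^2 - 6*l - 2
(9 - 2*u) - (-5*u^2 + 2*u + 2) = 5*u^2 - 4*u + 7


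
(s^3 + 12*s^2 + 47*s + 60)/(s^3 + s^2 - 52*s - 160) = (s + 3)/(s - 8)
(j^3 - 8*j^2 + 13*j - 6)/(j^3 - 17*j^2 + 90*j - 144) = (j^2 - 2*j + 1)/(j^2 - 11*j + 24)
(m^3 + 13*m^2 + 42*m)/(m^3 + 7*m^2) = (m + 6)/m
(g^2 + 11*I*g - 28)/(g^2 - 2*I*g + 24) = (g + 7*I)/(g - 6*I)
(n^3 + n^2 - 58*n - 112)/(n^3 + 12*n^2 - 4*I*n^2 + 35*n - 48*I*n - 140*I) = (n^2 - 6*n - 16)/(n^2 + n*(5 - 4*I) - 20*I)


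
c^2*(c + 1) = c^3 + c^2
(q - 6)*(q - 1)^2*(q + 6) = q^4 - 2*q^3 - 35*q^2 + 72*q - 36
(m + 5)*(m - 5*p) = m^2 - 5*m*p + 5*m - 25*p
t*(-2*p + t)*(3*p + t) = -6*p^2*t + p*t^2 + t^3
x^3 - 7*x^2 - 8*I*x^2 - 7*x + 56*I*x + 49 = (x - 7)*(x - 7*I)*(x - I)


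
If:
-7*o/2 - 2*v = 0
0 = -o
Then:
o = 0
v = 0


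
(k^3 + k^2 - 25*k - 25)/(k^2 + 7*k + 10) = (k^2 - 4*k - 5)/(k + 2)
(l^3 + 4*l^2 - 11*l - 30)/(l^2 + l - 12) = (l^2 + 7*l + 10)/(l + 4)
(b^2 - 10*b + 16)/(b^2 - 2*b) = (b - 8)/b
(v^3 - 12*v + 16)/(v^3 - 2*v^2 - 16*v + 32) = (v - 2)/(v - 4)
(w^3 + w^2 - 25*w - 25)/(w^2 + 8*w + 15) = (w^2 - 4*w - 5)/(w + 3)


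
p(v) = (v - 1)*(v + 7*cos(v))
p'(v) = v + (1 - 7*sin(v))*(v - 1) + 7*cos(v) = v + (1 - v)*(7*sin(v) - 1) + 7*cos(v)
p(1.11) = 0.46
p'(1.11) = 3.64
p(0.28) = -5.05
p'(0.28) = 7.68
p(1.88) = -0.22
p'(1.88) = -5.24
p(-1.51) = 2.72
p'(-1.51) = -21.13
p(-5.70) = -0.96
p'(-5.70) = 19.27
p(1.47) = 1.02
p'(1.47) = -0.63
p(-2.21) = 20.50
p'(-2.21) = -27.63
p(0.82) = -1.01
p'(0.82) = 6.34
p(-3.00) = 39.72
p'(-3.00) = -17.88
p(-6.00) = -5.05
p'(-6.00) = 7.41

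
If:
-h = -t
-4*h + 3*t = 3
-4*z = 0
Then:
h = -3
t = -3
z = 0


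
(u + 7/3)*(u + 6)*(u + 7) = u^3 + 46*u^2/3 + 217*u/3 + 98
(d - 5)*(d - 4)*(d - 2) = d^3 - 11*d^2 + 38*d - 40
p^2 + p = p*(p + 1)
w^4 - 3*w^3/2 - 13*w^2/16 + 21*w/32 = w*(w - 7/4)*(w - 1/2)*(w + 3/4)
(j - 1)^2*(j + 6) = j^3 + 4*j^2 - 11*j + 6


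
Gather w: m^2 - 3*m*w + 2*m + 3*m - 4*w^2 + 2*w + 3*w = m^2 + 5*m - 4*w^2 + w*(5 - 3*m)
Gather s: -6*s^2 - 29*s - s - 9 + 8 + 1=-6*s^2 - 30*s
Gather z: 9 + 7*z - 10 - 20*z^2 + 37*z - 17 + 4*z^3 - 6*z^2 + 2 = 4*z^3 - 26*z^2 + 44*z - 16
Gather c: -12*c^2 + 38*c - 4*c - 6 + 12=-12*c^2 + 34*c + 6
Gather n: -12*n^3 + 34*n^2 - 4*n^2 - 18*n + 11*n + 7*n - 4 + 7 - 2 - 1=-12*n^3 + 30*n^2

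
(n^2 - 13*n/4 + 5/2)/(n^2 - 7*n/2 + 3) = (4*n - 5)/(2*(2*n - 3))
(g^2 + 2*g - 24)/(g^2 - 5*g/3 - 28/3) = 3*(g + 6)/(3*g + 7)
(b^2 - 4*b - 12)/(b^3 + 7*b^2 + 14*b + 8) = (b - 6)/(b^2 + 5*b + 4)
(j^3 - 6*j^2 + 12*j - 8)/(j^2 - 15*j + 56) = (j^3 - 6*j^2 + 12*j - 8)/(j^2 - 15*j + 56)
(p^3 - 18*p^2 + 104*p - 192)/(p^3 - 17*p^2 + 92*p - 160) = (p - 6)/(p - 5)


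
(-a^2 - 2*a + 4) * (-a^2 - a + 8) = a^4 + 3*a^3 - 10*a^2 - 20*a + 32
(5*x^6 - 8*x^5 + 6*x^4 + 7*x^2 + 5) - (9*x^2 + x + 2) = 5*x^6 - 8*x^5 + 6*x^4 - 2*x^2 - x + 3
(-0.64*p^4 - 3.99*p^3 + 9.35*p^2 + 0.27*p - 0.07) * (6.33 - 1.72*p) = 1.1008*p^5 + 2.8116*p^4 - 41.3387*p^3 + 58.7211*p^2 + 1.8295*p - 0.4431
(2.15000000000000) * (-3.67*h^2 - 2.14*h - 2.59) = -7.8905*h^2 - 4.601*h - 5.5685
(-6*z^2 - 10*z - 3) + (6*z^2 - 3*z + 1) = -13*z - 2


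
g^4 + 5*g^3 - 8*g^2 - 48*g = g*(g - 3)*(g + 4)^2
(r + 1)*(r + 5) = r^2 + 6*r + 5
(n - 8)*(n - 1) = n^2 - 9*n + 8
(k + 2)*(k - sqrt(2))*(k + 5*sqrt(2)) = k^3 + 2*k^2 + 4*sqrt(2)*k^2 - 10*k + 8*sqrt(2)*k - 20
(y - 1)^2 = y^2 - 2*y + 1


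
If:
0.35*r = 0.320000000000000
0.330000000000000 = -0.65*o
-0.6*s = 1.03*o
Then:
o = -0.51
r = 0.91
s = 0.87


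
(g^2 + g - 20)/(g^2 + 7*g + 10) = (g - 4)/(g + 2)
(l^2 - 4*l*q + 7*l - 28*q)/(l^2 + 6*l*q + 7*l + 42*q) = (l - 4*q)/(l + 6*q)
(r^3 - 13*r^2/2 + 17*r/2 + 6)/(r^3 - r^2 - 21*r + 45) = (r^2 - 7*r/2 - 2)/(r^2 + 2*r - 15)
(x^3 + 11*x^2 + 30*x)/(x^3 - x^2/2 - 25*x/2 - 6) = 2*x*(x^2 + 11*x + 30)/(2*x^3 - x^2 - 25*x - 12)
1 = 1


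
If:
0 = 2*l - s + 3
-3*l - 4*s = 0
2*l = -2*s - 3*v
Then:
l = -12/11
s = 9/11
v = 2/11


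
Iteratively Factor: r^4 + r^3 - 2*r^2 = (r)*(r^3 + r^2 - 2*r) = r^2*(r^2 + r - 2) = r^2*(r - 1)*(r + 2)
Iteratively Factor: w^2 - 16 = (w + 4)*(w - 4)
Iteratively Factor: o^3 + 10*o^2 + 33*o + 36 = (o + 3)*(o^2 + 7*o + 12) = (o + 3)^2*(o + 4)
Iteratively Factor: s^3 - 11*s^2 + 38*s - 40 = (s - 2)*(s^2 - 9*s + 20) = (s - 5)*(s - 2)*(s - 4)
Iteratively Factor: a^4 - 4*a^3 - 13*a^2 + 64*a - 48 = (a + 4)*(a^3 - 8*a^2 + 19*a - 12) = (a - 3)*(a + 4)*(a^2 - 5*a + 4) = (a - 4)*(a - 3)*(a + 4)*(a - 1)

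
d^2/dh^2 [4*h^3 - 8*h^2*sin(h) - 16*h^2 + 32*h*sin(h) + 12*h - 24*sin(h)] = 8*h^2*sin(h) - 32*sqrt(2)*h*sin(h + pi/4) + 24*h + 8*sin(h) + 64*cos(h) - 32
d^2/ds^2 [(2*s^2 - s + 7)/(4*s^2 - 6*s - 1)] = 8*(8*s^3 + 90*s^2 - 129*s + 72)/(64*s^6 - 288*s^5 + 384*s^4 - 72*s^3 - 96*s^2 - 18*s - 1)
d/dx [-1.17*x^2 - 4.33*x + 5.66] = -2.34*x - 4.33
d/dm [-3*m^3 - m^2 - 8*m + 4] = -9*m^2 - 2*m - 8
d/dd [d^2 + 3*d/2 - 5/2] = 2*d + 3/2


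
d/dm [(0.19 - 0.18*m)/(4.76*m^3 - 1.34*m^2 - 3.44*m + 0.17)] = (1.7136*m^3 - 2.9544*m^2 + 0.5092*m + 0.623)/(22.6576*m^6 - 12.7568*m^5 - 30.9532*m^4 + 10.8376*m^3 + 11.378*m^2 - 1.1696*m + 0.0289)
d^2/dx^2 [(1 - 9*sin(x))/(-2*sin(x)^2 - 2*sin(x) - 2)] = (-9*sin(x)^5 + 13*sin(x)^4 + 75*sin(x)^3 - 70*sin(x) - 18)/(2*(sin(x)^2 + sin(x) + 1)^3)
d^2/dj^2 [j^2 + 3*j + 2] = 2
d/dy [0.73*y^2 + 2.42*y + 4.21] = 1.46*y + 2.42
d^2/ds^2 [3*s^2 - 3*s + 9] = 6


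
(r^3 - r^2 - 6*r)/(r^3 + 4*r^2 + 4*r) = (r - 3)/(r + 2)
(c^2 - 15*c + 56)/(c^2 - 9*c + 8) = (c - 7)/(c - 1)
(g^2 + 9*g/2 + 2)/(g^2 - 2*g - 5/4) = 2*(g + 4)/(2*g - 5)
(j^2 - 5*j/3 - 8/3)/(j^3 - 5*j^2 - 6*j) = (j - 8/3)/(j*(j - 6))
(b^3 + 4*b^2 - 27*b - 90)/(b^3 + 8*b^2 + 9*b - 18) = (b - 5)/(b - 1)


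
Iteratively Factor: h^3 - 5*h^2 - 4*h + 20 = (h - 2)*(h^2 - 3*h - 10) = (h - 2)*(h + 2)*(h - 5)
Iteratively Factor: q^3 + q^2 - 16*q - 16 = (q + 4)*(q^2 - 3*q - 4) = (q - 4)*(q + 4)*(q + 1)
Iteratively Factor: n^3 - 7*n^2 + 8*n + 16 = (n - 4)*(n^2 - 3*n - 4) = (n - 4)*(n + 1)*(n - 4)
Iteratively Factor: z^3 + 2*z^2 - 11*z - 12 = (z - 3)*(z^2 + 5*z + 4) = (z - 3)*(z + 1)*(z + 4)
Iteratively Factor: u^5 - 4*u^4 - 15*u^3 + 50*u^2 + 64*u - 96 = (u + 2)*(u^4 - 6*u^3 - 3*u^2 + 56*u - 48) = (u + 2)*(u + 3)*(u^3 - 9*u^2 + 24*u - 16) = (u - 1)*(u + 2)*(u + 3)*(u^2 - 8*u + 16) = (u - 4)*(u - 1)*(u + 2)*(u + 3)*(u - 4)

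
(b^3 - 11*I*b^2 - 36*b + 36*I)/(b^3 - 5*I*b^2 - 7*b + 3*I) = (b^2 - 8*I*b - 12)/(b^2 - 2*I*b - 1)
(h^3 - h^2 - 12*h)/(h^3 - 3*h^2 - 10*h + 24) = h/(h - 2)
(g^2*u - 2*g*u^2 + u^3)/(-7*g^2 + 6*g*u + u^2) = u*(-g + u)/(7*g + u)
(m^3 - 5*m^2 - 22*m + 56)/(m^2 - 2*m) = m - 3 - 28/m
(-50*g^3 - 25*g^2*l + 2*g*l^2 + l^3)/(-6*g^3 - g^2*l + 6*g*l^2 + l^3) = (50*g^3 + 25*g^2*l - 2*g*l^2 - l^3)/(6*g^3 + g^2*l - 6*g*l^2 - l^3)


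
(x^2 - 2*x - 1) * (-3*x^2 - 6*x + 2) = -3*x^4 + 17*x^2 + 2*x - 2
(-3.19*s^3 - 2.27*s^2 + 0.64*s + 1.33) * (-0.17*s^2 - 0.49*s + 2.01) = 0.5423*s^5 + 1.949*s^4 - 5.4084*s^3 - 5.1024*s^2 + 0.6347*s + 2.6733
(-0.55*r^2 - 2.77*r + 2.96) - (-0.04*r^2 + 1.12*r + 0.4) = -0.51*r^2 - 3.89*r + 2.56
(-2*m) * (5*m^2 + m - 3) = -10*m^3 - 2*m^2 + 6*m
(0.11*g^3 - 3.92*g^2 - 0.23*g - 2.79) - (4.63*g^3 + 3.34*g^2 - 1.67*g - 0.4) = -4.52*g^3 - 7.26*g^2 + 1.44*g - 2.39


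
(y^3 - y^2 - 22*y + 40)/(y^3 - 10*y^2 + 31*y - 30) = (y^2 + y - 20)/(y^2 - 8*y + 15)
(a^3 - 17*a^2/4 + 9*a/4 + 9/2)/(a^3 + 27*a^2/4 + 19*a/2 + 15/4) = (a^2 - 5*a + 6)/(a^2 + 6*a + 5)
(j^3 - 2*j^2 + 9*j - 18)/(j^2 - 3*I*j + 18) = (j^2 - j*(2 + 3*I) + 6*I)/(j - 6*I)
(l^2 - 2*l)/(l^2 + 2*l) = (l - 2)/(l + 2)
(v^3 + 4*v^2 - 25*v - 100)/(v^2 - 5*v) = v + 9 + 20/v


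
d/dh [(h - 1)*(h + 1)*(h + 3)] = 3*h^2 + 6*h - 1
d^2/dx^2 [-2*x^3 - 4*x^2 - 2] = -12*x - 8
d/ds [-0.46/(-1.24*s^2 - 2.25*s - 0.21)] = (-1.1408*s - 1.035)/(1.24*s^2 + 2.25*s + 0.21)^2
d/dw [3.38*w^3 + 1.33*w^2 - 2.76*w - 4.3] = 10.14*w^2 + 2.66*w - 2.76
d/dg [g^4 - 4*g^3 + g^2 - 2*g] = 4*g^3 - 12*g^2 + 2*g - 2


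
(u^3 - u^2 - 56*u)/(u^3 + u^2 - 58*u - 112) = u/(u + 2)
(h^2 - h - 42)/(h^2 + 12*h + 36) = (h - 7)/(h + 6)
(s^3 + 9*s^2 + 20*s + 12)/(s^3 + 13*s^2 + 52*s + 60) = (s + 1)/(s + 5)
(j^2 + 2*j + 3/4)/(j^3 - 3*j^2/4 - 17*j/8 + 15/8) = 2*(2*j + 1)/(4*j^2 - 9*j + 5)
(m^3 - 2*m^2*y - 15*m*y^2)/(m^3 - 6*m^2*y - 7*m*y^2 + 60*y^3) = m/(m - 4*y)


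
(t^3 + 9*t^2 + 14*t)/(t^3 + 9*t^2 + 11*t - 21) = t*(t + 2)/(t^2 + 2*t - 3)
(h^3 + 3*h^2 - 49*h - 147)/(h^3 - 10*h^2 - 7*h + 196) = (h^2 + 10*h + 21)/(h^2 - 3*h - 28)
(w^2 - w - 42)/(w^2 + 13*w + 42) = (w - 7)/(w + 7)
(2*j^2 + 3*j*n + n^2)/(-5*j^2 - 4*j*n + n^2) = (-2*j - n)/(5*j - n)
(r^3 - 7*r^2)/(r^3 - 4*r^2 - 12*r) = r*(7 - r)/(-r^2 + 4*r + 12)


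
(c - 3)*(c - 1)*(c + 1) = c^3 - 3*c^2 - c + 3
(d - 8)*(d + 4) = d^2 - 4*d - 32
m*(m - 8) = m^2 - 8*m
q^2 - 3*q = q*(q - 3)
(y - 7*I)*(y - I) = y^2 - 8*I*y - 7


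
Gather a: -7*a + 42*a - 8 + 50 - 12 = 35*a + 30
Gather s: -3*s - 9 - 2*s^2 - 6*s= -2*s^2 - 9*s - 9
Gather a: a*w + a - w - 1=a*(w + 1) - w - 1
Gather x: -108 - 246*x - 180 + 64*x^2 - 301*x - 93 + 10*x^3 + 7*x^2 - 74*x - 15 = 10*x^3 + 71*x^2 - 621*x - 396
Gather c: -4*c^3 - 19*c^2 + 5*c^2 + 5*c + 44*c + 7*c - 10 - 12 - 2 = -4*c^3 - 14*c^2 + 56*c - 24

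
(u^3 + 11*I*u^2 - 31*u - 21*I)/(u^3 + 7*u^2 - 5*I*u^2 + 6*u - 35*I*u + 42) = (u^2 + 10*I*u - 21)/(u^2 + u*(7 - 6*I) - 42*I)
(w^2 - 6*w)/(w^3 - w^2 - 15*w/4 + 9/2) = 4*w*(w - 6)/(4*w^3 - 4*w^2 - 15*w + 18)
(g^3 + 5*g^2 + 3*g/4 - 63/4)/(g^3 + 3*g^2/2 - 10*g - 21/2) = (2*g^2 + 3*g - 9)/(2*(g^2 - 2*g - 3))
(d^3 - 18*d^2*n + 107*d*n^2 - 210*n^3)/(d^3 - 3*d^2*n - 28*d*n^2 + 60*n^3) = (d^2 - 12*d*n + 35*n^2)/(d^2 + 3*d*n - 10*n^2)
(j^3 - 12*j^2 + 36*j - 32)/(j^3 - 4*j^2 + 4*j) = (j - 8)/j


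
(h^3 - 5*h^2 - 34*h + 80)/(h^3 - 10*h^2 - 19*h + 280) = (h - 2)/(h - 7)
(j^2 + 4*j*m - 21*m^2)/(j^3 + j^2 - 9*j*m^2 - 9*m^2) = (j + 7*m)/(j^2 + 3*j*m + j + 3*m)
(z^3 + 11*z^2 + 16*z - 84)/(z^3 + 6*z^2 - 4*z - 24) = (z + 7)/(z + 2)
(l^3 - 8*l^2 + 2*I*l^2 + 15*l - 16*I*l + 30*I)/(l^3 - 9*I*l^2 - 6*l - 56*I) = (l^2 - 8*l + 15)/(l^2 - 11*I*l - 28)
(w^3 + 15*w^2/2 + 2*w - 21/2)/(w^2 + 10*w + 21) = (2*w^2 + w - 3)/(2*(w + 3))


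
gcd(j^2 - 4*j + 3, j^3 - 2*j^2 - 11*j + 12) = j - 1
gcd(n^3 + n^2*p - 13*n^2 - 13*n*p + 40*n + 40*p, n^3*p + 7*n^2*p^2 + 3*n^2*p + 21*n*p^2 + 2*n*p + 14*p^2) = 1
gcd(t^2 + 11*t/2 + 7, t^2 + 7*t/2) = t + 7/2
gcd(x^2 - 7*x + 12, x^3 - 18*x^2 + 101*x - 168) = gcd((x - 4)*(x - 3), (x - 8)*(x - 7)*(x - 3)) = x - 3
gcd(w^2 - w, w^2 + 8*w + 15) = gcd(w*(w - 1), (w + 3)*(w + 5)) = 1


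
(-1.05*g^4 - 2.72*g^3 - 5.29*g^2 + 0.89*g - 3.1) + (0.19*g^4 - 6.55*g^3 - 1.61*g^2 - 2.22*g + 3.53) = -0.86*g^4 - 9.27*g^3 - 6.9*g^2 - 1.33*g + 0.43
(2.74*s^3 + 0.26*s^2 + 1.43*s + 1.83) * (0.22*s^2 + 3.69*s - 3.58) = 0.6028*s^5 + 10.1678*s^4 - 8.5352*s^3 + 4.7485*s^2 + 1.6333*s - 6.5514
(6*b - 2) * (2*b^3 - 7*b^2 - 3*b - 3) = 12*b^4 - 46*b^3 - 4*b^2 - 12*b + 6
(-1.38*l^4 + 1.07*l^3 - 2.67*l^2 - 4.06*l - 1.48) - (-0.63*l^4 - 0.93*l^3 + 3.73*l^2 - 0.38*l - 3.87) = -0.75*l^4 + 2.0*l^3 - 6.4*l^2 - 3.68*l + 2.39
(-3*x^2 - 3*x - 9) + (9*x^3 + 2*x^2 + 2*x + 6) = 9*x^3 - x^2 - x - 3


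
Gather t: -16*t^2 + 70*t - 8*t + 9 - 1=-16*t^2 + 62*t + 8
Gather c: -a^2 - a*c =-a^2 - a*c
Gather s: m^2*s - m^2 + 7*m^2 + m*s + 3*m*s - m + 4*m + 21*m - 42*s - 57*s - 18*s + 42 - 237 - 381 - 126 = 6*m^2 + 24*m + s*(m^2 + 4*m - 117) - 702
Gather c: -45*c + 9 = 9 - 45*c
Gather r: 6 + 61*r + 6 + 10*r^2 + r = 10*r^2 + 62*r + 12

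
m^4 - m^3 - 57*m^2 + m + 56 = (m - 8)*(m - 1)*(m + 1)*(m + 7)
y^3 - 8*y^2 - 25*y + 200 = (y - 8)*(y - 5)*(y + 5)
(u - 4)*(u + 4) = u^2 - 16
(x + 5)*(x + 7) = x^2 + 12*x + 35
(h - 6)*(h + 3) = h^2 - 3*h - 18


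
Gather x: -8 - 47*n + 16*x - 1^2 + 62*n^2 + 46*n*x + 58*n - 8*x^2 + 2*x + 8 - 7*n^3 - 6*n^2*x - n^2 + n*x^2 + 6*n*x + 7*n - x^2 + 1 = -7*n^3 + 61*n^2 + 18*n + x^2*(n - 9) + x*(-6*n^2 + 52*n + 18)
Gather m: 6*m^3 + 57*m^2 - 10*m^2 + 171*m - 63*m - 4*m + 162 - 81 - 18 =6*m^3 + 47*m^2 + 104*m + 63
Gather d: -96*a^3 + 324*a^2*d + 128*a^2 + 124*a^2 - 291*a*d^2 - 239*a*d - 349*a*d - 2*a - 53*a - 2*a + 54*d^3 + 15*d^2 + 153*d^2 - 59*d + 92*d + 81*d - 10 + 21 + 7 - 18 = -96*a^3 + 252*a^2 - 57*a + 54*d^3 + d^2*(168 - 291*a) + d*(324*a^2 - 588*a + 114)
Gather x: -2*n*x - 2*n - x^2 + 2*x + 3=-2*n - x^2 + x*(2 - 2*n) + 3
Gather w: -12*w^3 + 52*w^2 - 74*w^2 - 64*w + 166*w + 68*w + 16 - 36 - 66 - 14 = -12*w^3 - 22*w^2 + 170*w - 100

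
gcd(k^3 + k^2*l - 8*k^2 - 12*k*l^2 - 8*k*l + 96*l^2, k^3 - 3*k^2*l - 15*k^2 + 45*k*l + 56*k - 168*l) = k^2 - 3*k*l - 8*k + 24*l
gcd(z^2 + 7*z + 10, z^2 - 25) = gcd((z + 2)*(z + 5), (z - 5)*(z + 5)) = z + 5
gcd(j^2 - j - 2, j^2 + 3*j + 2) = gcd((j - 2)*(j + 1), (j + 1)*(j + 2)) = j + 1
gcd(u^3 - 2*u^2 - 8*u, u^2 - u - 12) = u - 4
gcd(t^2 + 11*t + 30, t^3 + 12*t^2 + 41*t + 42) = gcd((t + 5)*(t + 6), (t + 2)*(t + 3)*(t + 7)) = 1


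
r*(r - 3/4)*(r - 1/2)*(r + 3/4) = r^4 - r^3/2 - 9*r^2/16 + 9*r/32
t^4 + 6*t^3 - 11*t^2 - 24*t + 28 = (t - 2)*(t - 1)*(t + 2)*(t + 7)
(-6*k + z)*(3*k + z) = -18*k^2 - 3*k*z + z^2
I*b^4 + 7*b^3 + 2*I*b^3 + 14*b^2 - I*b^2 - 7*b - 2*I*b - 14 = (b - 1)*(b + 2)*(b - 7*I)*(I*b + I)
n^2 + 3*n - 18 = (n - 3)*(n + 6)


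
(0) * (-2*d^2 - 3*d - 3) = 0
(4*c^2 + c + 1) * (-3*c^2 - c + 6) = -12*c^4 - 7*c^3 + 20*c^2 + 5*c + 6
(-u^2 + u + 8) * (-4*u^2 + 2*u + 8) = 4*u^4 - 6*u^3 - 38*u^2 + 24*u + 64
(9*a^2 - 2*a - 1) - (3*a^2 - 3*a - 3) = 6*a^2 + a + 2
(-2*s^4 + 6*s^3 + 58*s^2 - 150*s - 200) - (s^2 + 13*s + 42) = -2*s^4 + 6*s^3 + 57*s^2 - 163*s - 242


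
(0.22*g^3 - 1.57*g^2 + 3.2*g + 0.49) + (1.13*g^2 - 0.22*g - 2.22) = 0.22*g^3 - 0.44*g^2 + 2.98*g - 1.73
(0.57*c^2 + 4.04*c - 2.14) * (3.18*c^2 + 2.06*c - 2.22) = 1.8126*c^4 + 14.0214*c^3 + 0.251799999999999*c^2 - 13.3772*c + 4.7508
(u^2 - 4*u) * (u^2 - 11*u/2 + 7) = u^4 - 19*u^3/2 + 29*u^2 - 28*u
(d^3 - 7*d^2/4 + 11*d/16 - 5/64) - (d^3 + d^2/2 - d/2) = -9*d^2/4 + 19*d/16 - 5/64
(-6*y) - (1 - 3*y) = -3*y - 1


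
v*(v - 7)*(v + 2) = v^3 - 5*v^2 - 14*v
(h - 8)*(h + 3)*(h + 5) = h^3 - 49*h - 120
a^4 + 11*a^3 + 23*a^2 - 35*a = a*(a - 1)*(a + 5)*(a + 7)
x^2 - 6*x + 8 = (x - 4)*(x - 2)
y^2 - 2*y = y*(y - 2)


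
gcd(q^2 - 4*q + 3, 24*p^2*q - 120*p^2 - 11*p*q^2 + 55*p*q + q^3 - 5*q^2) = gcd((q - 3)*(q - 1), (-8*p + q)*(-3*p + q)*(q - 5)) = 1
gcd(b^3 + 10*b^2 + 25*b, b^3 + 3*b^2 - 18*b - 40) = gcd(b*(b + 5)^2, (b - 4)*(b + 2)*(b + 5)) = b + 5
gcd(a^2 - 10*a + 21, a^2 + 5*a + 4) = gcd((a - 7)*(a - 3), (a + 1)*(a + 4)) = 1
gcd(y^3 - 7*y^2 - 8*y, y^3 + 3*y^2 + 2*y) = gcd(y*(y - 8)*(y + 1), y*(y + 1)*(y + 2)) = y^2 + y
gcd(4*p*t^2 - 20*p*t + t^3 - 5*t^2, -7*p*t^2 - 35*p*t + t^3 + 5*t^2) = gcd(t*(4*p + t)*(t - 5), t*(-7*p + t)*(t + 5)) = t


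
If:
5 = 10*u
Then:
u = 1/2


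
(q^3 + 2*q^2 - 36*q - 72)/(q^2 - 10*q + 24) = (q^2 + 8*q + 12)/(q - 4)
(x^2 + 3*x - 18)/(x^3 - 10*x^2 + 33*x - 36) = (x + 6)/(x^2 - 7*x + 12)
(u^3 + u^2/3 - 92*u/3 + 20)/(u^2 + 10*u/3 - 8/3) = (u^2 + u - 30)/(u + 4)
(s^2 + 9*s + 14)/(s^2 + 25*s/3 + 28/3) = 3*(s + 2)/(3*s + 4)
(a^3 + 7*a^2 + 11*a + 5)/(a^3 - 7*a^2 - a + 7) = (a^2 + 6*a + 5)/(a^2 - 8*a + 7)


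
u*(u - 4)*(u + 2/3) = u^3 - 10*u^2/3 - 8*u/3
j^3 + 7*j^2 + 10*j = j*(j + 2)*(j + 5)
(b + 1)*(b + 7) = b^2 + 8*b + 7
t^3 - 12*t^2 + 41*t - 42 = (t - 7)*(t - 3)*(t - 2)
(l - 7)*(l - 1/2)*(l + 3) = l^3 - 9*l^2/2 - 19*l + 21/2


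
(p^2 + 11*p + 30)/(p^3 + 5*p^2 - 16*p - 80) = (p + 6)/(p^2 - 16)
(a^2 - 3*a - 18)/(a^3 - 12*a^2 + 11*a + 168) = (a - 6)/(a^2 - 15*a + 56)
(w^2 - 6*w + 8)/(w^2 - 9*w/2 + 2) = 2*(w - 2)/(2*w - 1)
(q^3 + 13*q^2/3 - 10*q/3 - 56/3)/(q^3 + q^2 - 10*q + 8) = (q + 7/3)/(q - 1)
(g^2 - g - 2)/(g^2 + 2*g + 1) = (g - 2)/(g + 1)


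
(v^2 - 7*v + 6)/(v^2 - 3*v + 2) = (v - 6)/(v - 2)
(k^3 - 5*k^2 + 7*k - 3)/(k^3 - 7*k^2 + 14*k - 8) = (k^2 - 4*k + 3)/(k^2 - 6*k + 8)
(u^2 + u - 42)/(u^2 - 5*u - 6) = (u + 7)/(u + 1)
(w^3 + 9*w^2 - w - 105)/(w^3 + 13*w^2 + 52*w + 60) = (w^2 + 4*w - 21)/(w^2 + 8*w + 12)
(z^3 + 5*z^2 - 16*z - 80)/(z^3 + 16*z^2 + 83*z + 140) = (z - 4)/(z + 7)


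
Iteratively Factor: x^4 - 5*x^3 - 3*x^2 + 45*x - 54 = (x - 3)*(x^3 - 2*x^2 - 9*x + 18) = (x - 3)*(x + 3)*(x^2 - 5*x + 6) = (x - 3)*(x - 2)*(x + 3)*(x - 3)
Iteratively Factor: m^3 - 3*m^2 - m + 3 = (m - 1)*(m^2 - 2*m - 3) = (m - 1)*(m + 1)*(m - 3)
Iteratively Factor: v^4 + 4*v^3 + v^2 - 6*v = (v + 3)*(v^3 + v^2 - 2*v) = (v - 1)*(v + 3)*(v^2 + 2*v) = (v - 1)*(v + 2)*(v + 3)*(v)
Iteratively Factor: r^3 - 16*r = (r)*(r^2 - 16) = r*(r + 4)*(r - 4)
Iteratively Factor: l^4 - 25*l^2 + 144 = (l + 3)*(l^3 - 3*l^2 - 16*l + 48) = (l + 3)*(l + 4)*(l^2 - 7*l + 12) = (l - 4)*(l + 3)*(l + 4)*(l - 3)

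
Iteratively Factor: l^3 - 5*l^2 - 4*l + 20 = (l - 2)*(l^2 - 3*l - 10) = (l - 2)*(l + 2)*(l - 5)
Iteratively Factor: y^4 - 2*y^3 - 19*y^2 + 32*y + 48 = (y + 1)*(y^3 - 3*y^2 - 16*y + 48) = (y - 4)*(y + 1)*(y^2 + y - 12) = (y - 4)*(y - 3)*(y + 1)*(y + 4)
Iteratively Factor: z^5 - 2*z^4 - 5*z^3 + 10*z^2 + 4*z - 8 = (z - 2)*(z^4 - 5*z^2 + 4) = (z - 2)*(z - 1)*(z^3 + z^2 - 4*z - 4) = (z - 2)^2*(z - 1)*(z^2 + 3*z + 2) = (z - 2)^2*(z - 1)*(z + 2)*(z + 1)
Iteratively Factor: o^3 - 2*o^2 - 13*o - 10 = (o - 5)*(o^2 + 3*o + 2) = (o - 5)*(o + 2)*(o + 1)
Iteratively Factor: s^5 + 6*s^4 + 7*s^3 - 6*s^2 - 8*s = (s + 1)*(s^4 + 5*s^3 + 2*s^2 - 8*s) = (s + 1)*(s + 2)*(s^3 + 3*s^2 - 4*s) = s*(s + 1)*(s + 2)*(s^2 + 3*s - 4) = s*(s + 1)*(s + 2)*(s + 4)*(s - 1)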